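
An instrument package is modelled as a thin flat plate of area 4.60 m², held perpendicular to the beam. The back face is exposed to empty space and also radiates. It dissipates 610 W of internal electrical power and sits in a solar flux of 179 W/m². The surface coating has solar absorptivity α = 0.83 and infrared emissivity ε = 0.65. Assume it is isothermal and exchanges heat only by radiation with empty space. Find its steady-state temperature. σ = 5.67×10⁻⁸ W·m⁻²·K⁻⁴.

At steady state, absorbed solar power + internal power = radiated power.
Absorbed: α·S·A_cross = 0.83·179·4.600 = 683.4 W (cross-section A).
Total input = 683.4 + 610 = 1293 W.
Radiated: εσ·A_surf·T⁴ with A_surf = 2A = 9.200 m².
T⁴ = 1293/(0.65·5.67×10⁻⁸·9.200) = 3.815×10⁹ K⁴.

T ≈ 249 K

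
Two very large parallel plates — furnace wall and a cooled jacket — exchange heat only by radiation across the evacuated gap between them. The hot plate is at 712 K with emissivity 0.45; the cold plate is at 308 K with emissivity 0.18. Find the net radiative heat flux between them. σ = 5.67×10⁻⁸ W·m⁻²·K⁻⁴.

For two infinite grey parallel plates, q = σ(T₁⁴ − T₂⁴)/(1/ε₁ + 1/ε₂ − 1).
T₁⁴ − T₂⁴ = 2.570×10¹¹ − 8.999×10⁹ = 2.480×10¹¹ K⁴.
1/ε₁ + 1/ε₂ − 1 = 2.222 + 5.556 − 1 = 6.778.
q = 5.67×10⁻⁸ × 2.480×10¹¹ / 6.778.

q ≈ 2070 W/m²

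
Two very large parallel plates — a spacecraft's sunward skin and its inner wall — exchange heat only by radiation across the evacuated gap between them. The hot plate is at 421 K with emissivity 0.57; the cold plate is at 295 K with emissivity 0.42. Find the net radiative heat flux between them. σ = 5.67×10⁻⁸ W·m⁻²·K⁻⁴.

For two infinite grey parallel plates, q = σ(T₁⁴ − T₂⁴)/(1/ε₁ + 1/ε₂ − 1).
T₁⁴ − T₂⁴ = 3.141×10¹⁰ − 7.573×10⁹ = 2.384×10¹⁰ K⁴.
1/ε₁ + 1/ε₂ − 1 = 1.754 + 2.381 − 1 = 3.135.
q = 5.67×10⁻⁸ × 2.384×10¹⁰ / 3.135.

q ≈ 431 W/m²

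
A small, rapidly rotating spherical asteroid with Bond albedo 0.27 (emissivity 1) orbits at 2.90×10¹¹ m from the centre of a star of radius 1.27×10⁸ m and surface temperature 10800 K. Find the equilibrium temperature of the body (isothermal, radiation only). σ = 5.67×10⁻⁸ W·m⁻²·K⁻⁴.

The star's surface emits σT_*⁴; at distance d the flux is S = σT_*⁴(R_*/d)².
S = 5.67×10⁻⁸·(10800)⁴·(1.27×10⁸/2.90×10¹¹)² = 147.9 W/m².
For an isothermal sphere T⁴ = (1−a)S/(4σ) = 4.762×10⁸ K⁴.

T ≈ 148 K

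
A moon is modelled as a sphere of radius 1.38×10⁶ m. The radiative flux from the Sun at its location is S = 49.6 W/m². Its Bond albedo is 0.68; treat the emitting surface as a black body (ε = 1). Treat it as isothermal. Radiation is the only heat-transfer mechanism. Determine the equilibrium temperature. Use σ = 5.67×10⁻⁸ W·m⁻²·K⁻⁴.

At equilibrium, absorbed power = emitted power.
Absorbing cross-section = πr² = 5.983×10¹² m²; emitting surface = 4πr² = 2.393×10¹³ m² (ratio 4).
(1−a)S·A_cross = εσ·A_surf·T⁴  ⇒  T⁴ = (1−a)S/(4σ).
T⁴ = 0.320·49.6/(4·5.67×10⁻⁸) = 6.998×10⁷ K⁴.
T = (6.998×10⁷)^(1/4).

T ≈ 91.5 K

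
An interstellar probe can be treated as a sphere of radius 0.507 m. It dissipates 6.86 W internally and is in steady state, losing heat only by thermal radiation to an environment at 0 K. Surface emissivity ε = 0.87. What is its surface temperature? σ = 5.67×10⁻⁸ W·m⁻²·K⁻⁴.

Steady state: internal power = radiated power, P = εσA T⁴.
Radiating area A = 4πr² = 3.230 m².
T⁴ = P/(εσA) = 6.86/(0.87·5.67×10⁻⁸·3.230) = 4.305×10⁷ K⁴.
T = (4.305×10⁷)^(1/4).

T ≈ 81.0 K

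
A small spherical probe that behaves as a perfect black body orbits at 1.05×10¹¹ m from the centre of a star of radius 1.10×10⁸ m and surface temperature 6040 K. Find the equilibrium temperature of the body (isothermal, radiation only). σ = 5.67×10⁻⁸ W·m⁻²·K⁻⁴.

The star's surface emits σT_*⁴; at distance d the flux is S = σT_*⁴(R_*/d)².
S = 5.67×10⁻⁸·(6040)⁴·(1.10×10⁸/1.05×10¹¹)² = 82.82 W/m².
For an isothermal sphere T⁴ = (1−a)S/(4σ) = 3.652×10⁸ K⁴.

T ≈ 138 K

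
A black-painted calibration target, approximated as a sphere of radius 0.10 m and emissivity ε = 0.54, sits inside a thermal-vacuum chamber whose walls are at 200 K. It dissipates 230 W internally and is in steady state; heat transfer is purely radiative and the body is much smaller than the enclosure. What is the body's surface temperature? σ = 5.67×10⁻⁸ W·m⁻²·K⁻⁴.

For a small grey body in a large enclosure, net radiated power = εσA(T⁴ − T_w⁴).
Steady state: P = εσA(T⁴ − T_w⁴) with A = 4πr² = 0.1257 m².
T⁴ = P/(εσA) + T_w⁴ = 230/(0.54·5.67×10⁻⁸·0.1257) + (200)⁴
    = 5.978×10¹⁰ + 1.600×10⁹ = 6.138×10¹⁰ K⁴.

T ≈ 498 K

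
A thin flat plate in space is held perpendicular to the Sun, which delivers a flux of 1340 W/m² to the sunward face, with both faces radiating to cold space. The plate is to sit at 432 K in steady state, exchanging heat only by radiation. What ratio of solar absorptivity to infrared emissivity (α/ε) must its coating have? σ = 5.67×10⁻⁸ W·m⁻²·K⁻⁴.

α/ε ≈ 2.95

Balance: αS·A = εσ·2A·T⁴ ⇒ α/ε = 2σT⁴/S.
α/ε = 2·5.67×10⁻⁸·(432)⁴/1340 = 2·5.67×10⁻⁸·3.483×10¹⁰/1340.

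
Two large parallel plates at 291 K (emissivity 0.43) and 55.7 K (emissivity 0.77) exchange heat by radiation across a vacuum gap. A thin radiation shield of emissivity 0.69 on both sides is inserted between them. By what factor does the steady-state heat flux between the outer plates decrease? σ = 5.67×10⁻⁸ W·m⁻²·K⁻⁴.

Without shield: q₀ = σΔ(T⁴)/(1/ε₁+1/ε₂−1) with denominator 2.624.
With shield the two gaps are in series; the resistances add: (1/ε₁+1/ε_s−1)+(1/ε_s+1/ε₂−1) = 2.775+1.748 = 4.523.
Heat-flux ratio q₀/q = 4.523/2.624.

factor ≈ 1.72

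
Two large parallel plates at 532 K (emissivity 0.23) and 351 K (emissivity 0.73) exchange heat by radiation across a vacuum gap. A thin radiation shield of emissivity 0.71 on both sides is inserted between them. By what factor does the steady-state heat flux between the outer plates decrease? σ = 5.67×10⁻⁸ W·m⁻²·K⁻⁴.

Without shield: q₀ = σΔ(T⁴)/(1/ε₁+1/ε₂−1) with denominator 4.718.
With shield the two gaps are in series; the resistances add: (1/ε₁+1/ε_s−1)+(1/ε_s+1/ε₂−1) = 4.756+1.778 = 6.535.
Heat-flux ratio q₀/q = 6.535/4.718.

factor ≈ 1.39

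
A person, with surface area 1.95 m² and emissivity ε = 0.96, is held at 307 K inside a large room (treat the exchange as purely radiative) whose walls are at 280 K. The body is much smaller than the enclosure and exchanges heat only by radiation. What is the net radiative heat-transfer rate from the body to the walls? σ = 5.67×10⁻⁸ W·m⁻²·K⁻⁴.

P_net ≈ 290 W

For a small grey body in a large enclosure: P_net = εσA(T_body⁴ − T_wall⁴).
A = 1.95 m²; T_body⁴ − T_wall⁴ = 8.883×10⁹ − 6.147×10⁹ = 2.736×10⁹ K⁴.
|P_net| = 0.96·5.67×10⁻⁸·1.950·2.736×10⁹.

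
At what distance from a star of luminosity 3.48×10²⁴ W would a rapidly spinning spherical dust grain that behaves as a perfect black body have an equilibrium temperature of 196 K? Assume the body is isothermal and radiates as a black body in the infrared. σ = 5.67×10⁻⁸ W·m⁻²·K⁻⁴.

For an isothermal black-emitting sphere, (1−a)S·πr² = σ·4πr²·T⁴ ⇒ S = 4σT⁴/(1−a).
S = 4·5.67×10⁻⁸·(196)⁴/1.00 = 334.7 W/m².
Flux falls as S = L/(4πd²), so d = √(L/(4πS)) = √(3.48×10²⁴/(4π·334.7)).

d ≈ 2.88×10¹⁰ m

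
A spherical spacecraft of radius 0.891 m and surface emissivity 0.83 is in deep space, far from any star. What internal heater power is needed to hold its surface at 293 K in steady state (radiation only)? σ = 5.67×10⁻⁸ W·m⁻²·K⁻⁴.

P ≈ 3460 W

P = εσ·4πr²·T⁴.
4πr² = 9.976 m²; T⁴ = 7.370×10⁹ K⁴.
P = 0.83·5.67×10⁻⁸·9.976·7.370×10⁹.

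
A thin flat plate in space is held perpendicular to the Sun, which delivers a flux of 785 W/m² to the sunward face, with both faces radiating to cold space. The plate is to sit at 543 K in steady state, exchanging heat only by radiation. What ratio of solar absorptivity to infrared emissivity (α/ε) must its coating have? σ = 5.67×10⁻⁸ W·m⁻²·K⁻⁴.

α/ε ≈ 12.6

Balance: αS·A = εσ·2A·T⁴ ⇒ α/ε = 2σT⁴/S.
α/ε = 2·5.67×10⁻⁸·(543)⁴/785 = 2·5.67×10⁻⁸·8.694×10¹⁰/785.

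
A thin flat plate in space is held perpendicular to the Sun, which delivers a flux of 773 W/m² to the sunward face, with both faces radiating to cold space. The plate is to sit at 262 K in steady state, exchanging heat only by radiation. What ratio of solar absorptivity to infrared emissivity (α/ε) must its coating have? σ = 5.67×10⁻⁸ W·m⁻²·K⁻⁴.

α/ε ≈ 0.691

Balance: αS·A = εσ·2A·T⁴ ⇒ α/ε = 2σT⁴/S.
α/ε = 2·5.67×10⁻⁸·(262)⁴/773 = 2·5.67×10⁻⁸·4.712×10⁹/773.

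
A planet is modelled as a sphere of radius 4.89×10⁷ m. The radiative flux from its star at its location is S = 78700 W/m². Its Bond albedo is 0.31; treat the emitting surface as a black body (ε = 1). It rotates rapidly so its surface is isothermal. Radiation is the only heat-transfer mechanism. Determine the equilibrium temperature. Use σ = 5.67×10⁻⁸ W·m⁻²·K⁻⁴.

T ≈ 700 K

At equilibrium, absorbed power = emitted power.
Absorbing cross-section = πr² = 7.512×10¹⁵ m²; emitting surface = 4πr² = 3.005×10¹⁶ m² (ratio 4).
(1−a)S·A_cross = εσ·A_surf·T⁴  ⇒  T⁴ = (1−a)S/(4σ).
T⁴ = 0.690·78700/(4·5.67×10⁻⁸) = 2.394×10¹¹ K⁴.
T = (2.394×10¹¹)^(1/4).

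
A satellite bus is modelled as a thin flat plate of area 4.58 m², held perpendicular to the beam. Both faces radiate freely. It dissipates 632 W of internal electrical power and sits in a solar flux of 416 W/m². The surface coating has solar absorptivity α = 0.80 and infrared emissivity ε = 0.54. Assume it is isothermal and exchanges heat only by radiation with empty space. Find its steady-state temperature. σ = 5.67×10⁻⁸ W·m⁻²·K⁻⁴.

At steady state, absorbed solar power + internal power = radiated power.
Absorbed: α·S·A_cross = 0.80·416·4.580 = 1524 W (cross-section A).
Total input = 1524 + 632 = 2156 W.
Radiated: εσ·A_surf·T⁴ with A_surf = 2A = 9.160 m².
T⁴ = 2156/(0.54·5.67×10⁻⁸·9.160) = 7.688×10⁹ K⁴.

T ≈ 296 K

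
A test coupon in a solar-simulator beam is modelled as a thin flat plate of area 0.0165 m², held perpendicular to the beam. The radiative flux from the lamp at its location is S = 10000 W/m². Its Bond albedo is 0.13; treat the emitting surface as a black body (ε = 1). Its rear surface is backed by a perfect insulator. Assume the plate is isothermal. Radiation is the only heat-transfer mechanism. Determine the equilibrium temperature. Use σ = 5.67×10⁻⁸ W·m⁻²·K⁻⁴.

T ≈ 626 K

At equilibrium, absorbed power = emitted power.
Absorbing cross-section = A = 0.01650 m²; emitting surface = A = 0.01650 m² (ratio 1).
(1−a)S·A_cross = εσ·A_surf·T⁴  ⇒  T⁴ = (1−a)S/(1σ).
T⁴ = 0.870·10000/(1·5.67×10⁻⁸) = 1.534×10¹¹ K⁴.
T = (1.534×10¹¹)^(1/4).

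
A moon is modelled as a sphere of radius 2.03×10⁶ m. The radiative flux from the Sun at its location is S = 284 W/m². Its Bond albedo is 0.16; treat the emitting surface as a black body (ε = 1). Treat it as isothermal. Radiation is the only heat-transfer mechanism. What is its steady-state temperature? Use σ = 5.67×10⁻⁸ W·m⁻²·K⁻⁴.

T ≈ 180 K

At equilibrium, absorbed power = emitted power.
Absorbing cross-section = πr² = 1.295×10¹³ m²; emitting surface = 4πr² = 5.178×10¹³ m² (ratio 4).
(1−a)S·A_cross = εσ·A_surf·T⁴  ⇒  T⁴ = (1−a)S/(4σ).
T⁴ = 0.840·284/(4·5.67×10⁻⁸) = 1.052×10⁹ K⁴.
T = (1.052×10⁹)^(1/4).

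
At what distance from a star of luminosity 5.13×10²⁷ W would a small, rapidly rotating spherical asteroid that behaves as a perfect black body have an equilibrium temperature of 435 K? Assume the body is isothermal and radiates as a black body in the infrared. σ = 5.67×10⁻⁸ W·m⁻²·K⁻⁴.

For an isothermal black-emitting sphere, (1−a)S·πr² = σ·4πr²·T⁴ ⇒ S = 4σT⁴/(1−a).
S = 4·5.67×10⁻⁸·(435)⁴/1.00 = 8121 W/m².
Flux falls as S = L/(4πd²), so d = √(L/(4πS)) = √(5.13×10²⁷/(4π·8121)).

d ≈ 2.24×10¹¹ m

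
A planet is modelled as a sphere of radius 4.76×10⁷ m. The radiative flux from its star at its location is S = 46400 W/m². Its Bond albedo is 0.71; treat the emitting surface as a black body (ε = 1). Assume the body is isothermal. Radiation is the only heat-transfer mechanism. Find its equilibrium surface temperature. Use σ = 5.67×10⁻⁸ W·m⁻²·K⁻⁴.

T ≈ 494 K

At equilibrium, absorbed power = emitted power.
Absorbing cross-section = πr² = 7.118×10¹⁵ m²; emitting surface = 4πr² = 2.847×10¹⁶ m² (ratio 4).
(1−a)S·A_cross = εσ·A_surf·T⁴  ⇒  T⁴ = (1−a)S/(4σ).
T⁴ = 0.290·46400/(4·5.67×10⁻⁸) = 5.933×10¹⁰ K⁴.
T = (5.933×10¹⁰)^(1/4).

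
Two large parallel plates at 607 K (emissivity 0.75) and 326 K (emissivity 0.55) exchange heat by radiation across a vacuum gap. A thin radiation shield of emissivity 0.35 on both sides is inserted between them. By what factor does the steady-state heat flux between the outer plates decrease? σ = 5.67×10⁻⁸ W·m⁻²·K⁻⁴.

factor ≈ 3.19

Without shield: q₀ = σΔ(T⁴)/(1/ε₁+1/ε₂−1) with denominator 2.152.
With shield the two gaps are in series; the resistances add: (1/ε₁+1/ε_s−1)+(1/ε_s+1/ε₂−1) = 3.190+3.675 = 6.866.
Heat-flux ratio q₀/q = 6.866/2.152.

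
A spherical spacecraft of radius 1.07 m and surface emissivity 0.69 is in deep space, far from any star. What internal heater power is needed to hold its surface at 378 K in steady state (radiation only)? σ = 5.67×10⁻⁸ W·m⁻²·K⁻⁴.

P ≈ 11500 W

P = εσ·4πr²·T⁴.
4πr² = 14.39 m²; T⁴ = 2.042×10¹⁰ K⁴.
P = 0.69·5.67×10⁻⁸·14.39·2.042×10¹⁰.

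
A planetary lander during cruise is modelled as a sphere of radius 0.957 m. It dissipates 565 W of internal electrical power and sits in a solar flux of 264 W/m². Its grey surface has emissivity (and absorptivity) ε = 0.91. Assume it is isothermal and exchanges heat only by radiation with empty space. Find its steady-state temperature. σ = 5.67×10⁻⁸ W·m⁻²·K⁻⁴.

T ≈ 214 K

At steady state, absorbed solar power + internal power = radiated power.
Absorbed: α·S·A_cross = 0.91·264·2.877 = 691.2 W (cross-section πr²).
Total input = 691.2 + 565 = 1256 W.
Radiated: εσ·A_surf·T⁴ with A_surf = 4πr² = 11.51 m².
T⁴ = 1256/(0.91·5.67×10⁻⁸·11.51) = 2.115×10⁹ K⁴.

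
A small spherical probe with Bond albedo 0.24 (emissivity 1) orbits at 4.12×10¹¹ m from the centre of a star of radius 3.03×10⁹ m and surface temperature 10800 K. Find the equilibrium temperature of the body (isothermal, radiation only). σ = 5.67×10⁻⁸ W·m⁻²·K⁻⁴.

T ≈ 611 K

The star's surface emits σT_*⁴; at distance d the flux is S = σT_*⁴(R_*/d)².
S = 5.67×10⁻⁸·(10800)⁴·(3.03×10⁹/4.12×10¹¹)² = 41720 W/m².
For an isothermal sphere T⁴ = (1−a)S/(4σ) = 1.398×10¹¹ K⁴.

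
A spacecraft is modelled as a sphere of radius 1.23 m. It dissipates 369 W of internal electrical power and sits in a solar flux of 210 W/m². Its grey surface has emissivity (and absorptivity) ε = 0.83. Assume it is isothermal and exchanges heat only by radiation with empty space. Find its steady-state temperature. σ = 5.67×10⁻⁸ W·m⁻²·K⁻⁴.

T ≈ 191 K

At steady state, absorbed solar power + internal power = radiated power.
Absorbed: α·S·A_cross = 0.83·210·4.753 = 828.4 W (cross-section πr²).
Total input = 828.4 + 369 = 1197 W.
Radiated: εσ·A_surf·T⁴ with A_surf = 4πr² = 19.01 m².
T⁴ = 1197/(0.83·5.67×10⁻⁸·19.01) = 1.338×10⁹ K⁴.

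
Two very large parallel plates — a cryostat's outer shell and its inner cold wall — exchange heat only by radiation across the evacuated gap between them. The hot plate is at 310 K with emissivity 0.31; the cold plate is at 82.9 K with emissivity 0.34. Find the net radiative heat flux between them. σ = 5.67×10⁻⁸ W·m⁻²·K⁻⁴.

For two infinite grey parallel plates, q = σ(T₁⁴ − T₂⁴)/(1/ε₁ + 1/ε₂ − 1).
T₁⁴ − T₂⁴ = 9.235×10⁹ − 4.723×10⁷ = 9.188×10⁹ K⁴.
1/ε₁ + 1/ε₂ − 1 = 3.226 + 2.941 − 1 = 5.167.
q = 5.67×10⁻⁸ × 9.188×10⁹ / 5.167.

q ≈ 101 W/m²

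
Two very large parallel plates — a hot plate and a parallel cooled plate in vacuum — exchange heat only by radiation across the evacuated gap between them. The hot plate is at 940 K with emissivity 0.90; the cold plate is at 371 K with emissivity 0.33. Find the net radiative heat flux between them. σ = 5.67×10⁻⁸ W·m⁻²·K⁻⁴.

For two infinite grey parallel plates, q = σ(T₁⁴ − T₂⁴)/(1/ε₁ + 1/ε₂ − 1).
T₁⁴ − T₂⁴ = 7.807×10¹¹ − 1.895×10¹⁰ = 7.618×10¹¹ K⁴.
1/ε₁ + 1/ε₂ − 1 = 1.111 + 3.030 − 1 = 3.141.
q = 5.67×10⁻⁸ × 7.618×10¹¹ / 3.141.

q ≈ 13700 W/m²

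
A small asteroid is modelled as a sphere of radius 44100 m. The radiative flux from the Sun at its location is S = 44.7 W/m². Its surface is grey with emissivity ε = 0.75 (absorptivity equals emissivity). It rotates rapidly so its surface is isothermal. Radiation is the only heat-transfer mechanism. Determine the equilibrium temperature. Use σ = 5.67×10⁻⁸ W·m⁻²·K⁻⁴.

T ≈ 118 K

At equilibrium, absorbed power = emitted power.
Absorbing cross-section = πr² = 6.110×10⁹ m²; emitting surface = 4πr² = 2.444×10¹⁰ m² (ratio 4).
εS·A_cross = εσ·A_surf·T⁴  ⇒  T⁴ = S/(4σ)   (ε cancels).
T⁴ = 44.7/(4·5.67×10⁻⁸) = 1.971×10⁸ K⁴.
T = (1.971×10⁸)^(1/4).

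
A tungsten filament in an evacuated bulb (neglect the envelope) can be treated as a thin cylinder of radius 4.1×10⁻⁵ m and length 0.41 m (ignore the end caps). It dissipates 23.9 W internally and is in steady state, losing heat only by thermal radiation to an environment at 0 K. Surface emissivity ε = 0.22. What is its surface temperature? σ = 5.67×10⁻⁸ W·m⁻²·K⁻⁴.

Steady state: internal power = radiated power, P = εσA T⁴.
Radiating area A = 2πrL = 1.056×10⁻⁴ m².
T⁴ = P/(εσA) = 23.9/(0.22·5.67×10⁻⁸·1.056×10⁻⁴) = 1.814×10¹³ K⁴.
T = (1.814×10¹³)^(1/4).

T ≈ 2060 K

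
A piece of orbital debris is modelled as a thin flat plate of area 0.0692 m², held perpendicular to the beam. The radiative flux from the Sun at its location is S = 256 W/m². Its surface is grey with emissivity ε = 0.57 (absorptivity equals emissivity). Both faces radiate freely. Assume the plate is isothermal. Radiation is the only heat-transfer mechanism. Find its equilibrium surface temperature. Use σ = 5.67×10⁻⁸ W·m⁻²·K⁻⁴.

T ≈ 218 K

At equilibrium, absorbed power = emitted power.
Absorbing cross-section = A = 0.06920 m²; emitting surface = 2A = 0.1384 m² (ratio 2).
εS·A_cross = εσ·A_surf·T⁴  ⇒  T⁴ = S/(2σ)   (ε cancels).
T⁴ = 256/(2·5.67×10⁻⁸) = 2.257×10⁹ K⁴.
T = (2.257×10⁹)^(1/4).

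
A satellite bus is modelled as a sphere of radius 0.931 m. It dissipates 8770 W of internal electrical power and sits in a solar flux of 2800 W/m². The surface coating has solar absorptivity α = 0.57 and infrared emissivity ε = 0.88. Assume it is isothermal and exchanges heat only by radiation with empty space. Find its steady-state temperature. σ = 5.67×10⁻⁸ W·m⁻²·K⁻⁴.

T ≈ 394 K

At steady state, absorbed solar power + internal power = radiated power.
Absorbed: α·S·A_cross = 0.57·2800·2.723 = 4346 W (cross-section πr²).
Total input = 4346 + 8770 = 13120 W.
Radiated: εσ·A_surf·T⁴ with A_surf = 4πr² = 10.89 m².
T⁴ = 13120/(0.88·5.67×10⁻⁸·10.89) = 2.413×10¹⁰ K⁴.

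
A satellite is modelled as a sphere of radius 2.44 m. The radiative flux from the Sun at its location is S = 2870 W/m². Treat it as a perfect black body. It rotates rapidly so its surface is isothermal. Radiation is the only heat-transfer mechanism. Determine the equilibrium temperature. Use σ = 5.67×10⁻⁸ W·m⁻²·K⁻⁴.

At equilibrium, absorbed power = emitted power.
Absorbing cross-section = πr² = 18.70 m²; emitting surface = 4πr² = 74.82 m² (ratio 4).
S·A_cross = εσ·A_surf·T⁴  ⇒  T⁴ = S/(4σ).
T⁴ = 1.00·2870/(4·5.67×10⁻⁸) = 1.265×10¹⁰ K⁴.
T = (1.265×10¹⁰)^(1/4).

T ≈ 335 K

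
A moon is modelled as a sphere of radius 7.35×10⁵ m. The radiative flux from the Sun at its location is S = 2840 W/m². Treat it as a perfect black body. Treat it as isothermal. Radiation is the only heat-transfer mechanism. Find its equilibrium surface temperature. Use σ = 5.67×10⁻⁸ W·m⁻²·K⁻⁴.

At equilibrium, absorbed power = emitted power.
Absorbing cross-section = πr² = 1.697×10¹² m²; emitting surface = 4πr² = 6.789×10¹² m² (ratio 4).
S·A_cross = εσ·A_surf·T⁴  ⇒  T⁴ = S/(4σ).
T⁴ = 1.00·2840/(4·5.67×10⁻⁸) = 1.252×10¹⁰ K⁴.
T = (1.252×10¹⁰)^(1/4).

T ≈ 335 K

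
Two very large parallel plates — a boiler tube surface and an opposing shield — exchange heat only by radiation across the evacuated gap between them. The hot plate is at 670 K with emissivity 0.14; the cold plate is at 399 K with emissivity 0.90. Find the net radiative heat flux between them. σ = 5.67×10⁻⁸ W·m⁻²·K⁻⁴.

For two infinite grey parallel plates, q = σ(T₁⁴ − T₂⁴)/(1/ε₁ + 1/ε₂ − 1).
T₁⁴ − T₂⁴ = 2.015×10¹¹ − 2.534×10¹⁰ = 1.762×10¹¹ K⁴.
1/ε₁ + 1/ε₂ − 1 = 7.143 + 1.111 − 1 = 7.254.
q = 5.67×10⁻⁸ × 1.762×10¹¹ / 7.254.

q ≈ 1380 W/m²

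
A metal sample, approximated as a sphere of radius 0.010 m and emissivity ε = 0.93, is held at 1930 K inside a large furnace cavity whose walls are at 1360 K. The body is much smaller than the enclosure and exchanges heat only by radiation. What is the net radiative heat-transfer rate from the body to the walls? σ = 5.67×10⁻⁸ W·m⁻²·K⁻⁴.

P_net ≈ 693 W

For a small grey body in a large enclosure: P_net = εσA(T_body⁴ − T_wall⁴).
A = 4πr² = 0.001257 m²; T_body⁴ − T_wall⁴ = 1.387×10¹³ − 3.421×10¹² = 1.045×10¹³ K⁴.
|P_net| = 0.93·5.67×10⁻⁸·0.001257·1.045×10¹³.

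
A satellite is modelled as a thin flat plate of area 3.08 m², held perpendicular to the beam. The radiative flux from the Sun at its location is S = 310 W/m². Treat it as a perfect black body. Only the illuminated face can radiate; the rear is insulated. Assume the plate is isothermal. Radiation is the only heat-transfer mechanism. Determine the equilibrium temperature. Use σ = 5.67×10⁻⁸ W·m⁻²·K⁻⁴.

T ≈ 272 K

At equilibrium, absorbed power = emitted power.
Absorbing cross-section = A = 3.080 m²; emitting surface = A = 3.080 m² (ratio 1).
S·A_cross = εσ·A_surf·T⁴  ⇒  T⁴ = S/(1σ).
T⁴ = 1.00·310/(1·5.67×10⁻⁸) = 5.467×10⁹ K⁴.
T = (5.467×10⁹)^(1/4).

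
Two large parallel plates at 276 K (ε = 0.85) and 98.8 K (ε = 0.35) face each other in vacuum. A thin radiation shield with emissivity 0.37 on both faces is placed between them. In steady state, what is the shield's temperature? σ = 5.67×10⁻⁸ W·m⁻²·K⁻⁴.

In steady state the net flux on the hot side equals that on the cold side.
σ(T₁⁴−T_s⁴)/D₁ = σ(T_s⁴−T₂⁴)/D₂, with D₁ = 1/ε₁+1/ε_s−1 = 2.879, D₂ = 1/ε_s+1/ε₂−1 = 4.560.
Solve for T_s⁴: T_s⁴ = (D₂·T₁⁴ + D₁·T₂⁴)/(D₁+D₂) = 3.594×10⁹ K⁴.

T_s ≈ 245 K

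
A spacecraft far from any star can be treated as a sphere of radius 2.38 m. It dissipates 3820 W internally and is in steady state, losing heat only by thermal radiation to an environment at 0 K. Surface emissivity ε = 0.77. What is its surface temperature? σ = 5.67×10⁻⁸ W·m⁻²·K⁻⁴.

T ≈ 187 K

Steady state: internal power = radiated power, P = εσA T⁴.
Radiating area A = 4πr² = 71.18 m².
T⁴ = P/(εσA) = 3820/(0.77·5.67×10⁻⁸·71.18) = 1.229×10⁹ K⁴.
T = (1.229×10⁹)^(1/4).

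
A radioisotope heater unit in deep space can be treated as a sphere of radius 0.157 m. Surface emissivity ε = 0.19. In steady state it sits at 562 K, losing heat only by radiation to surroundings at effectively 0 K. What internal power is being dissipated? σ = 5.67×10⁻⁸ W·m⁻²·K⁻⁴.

Steady state: P = εσA T⁴.
A = 4πr² = 0.3097 m²; T⁴ = (562)⁴ = 9.976×10¹⁰ K⁴.
P = 0.19 × 5.67×10⁻⁸ × 0.3097 × 9.976×10¹⁰.

P ≈ 333 W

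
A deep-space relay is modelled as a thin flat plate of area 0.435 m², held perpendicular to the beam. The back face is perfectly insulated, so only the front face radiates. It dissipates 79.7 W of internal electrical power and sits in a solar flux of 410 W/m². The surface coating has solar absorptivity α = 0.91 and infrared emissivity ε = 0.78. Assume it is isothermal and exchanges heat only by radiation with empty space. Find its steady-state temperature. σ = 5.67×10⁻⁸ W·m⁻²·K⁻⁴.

At steady state, absorbed solar power + internal power = radiated power.
Absorbed: α·S·A_cross = 0.91·410·0.4350 = 162.3 W (cross-section A).
Total input = 162.3 + 79.7 = 242.0 W.
Radiated: εσ·A_surf·T⁴ with A_surf = A = 0.4350 m².
T⁴ = 242.0/(0.78·5.67×10⁻⁸·0.4350) = 1.258×10¹⁰ K⁴.

T ≈ 335 K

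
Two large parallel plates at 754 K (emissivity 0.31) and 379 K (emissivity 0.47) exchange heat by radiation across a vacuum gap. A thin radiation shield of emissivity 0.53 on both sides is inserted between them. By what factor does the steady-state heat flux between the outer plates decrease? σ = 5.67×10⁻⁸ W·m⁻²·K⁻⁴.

Without shield: q₀ = σΔ(T⁴)/(1/ε₁+1/ε₂−1) with denominator 4.353.
With shield the two gaps are in series; the resistances add: (1/ε₁+1/ε_s−1)+(1/ε_s+1/ε₂−1) = 4.113+3.014 = 7.127.
Heat-flux ratio q₀/q = 7.127/4.353.

factor ≈ 1.64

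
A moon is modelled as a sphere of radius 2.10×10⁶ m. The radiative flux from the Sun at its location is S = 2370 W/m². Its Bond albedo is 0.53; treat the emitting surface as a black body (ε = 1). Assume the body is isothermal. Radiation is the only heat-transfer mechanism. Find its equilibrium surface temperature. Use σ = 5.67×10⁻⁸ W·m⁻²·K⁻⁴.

T ≈ 265 K

At equilibrium, absorbed power = emitted power.
Absorbing cross-section = πr² = 1.385×10¹³ m²; emitting surface = 4πr² = 5.542×10¹³ m² (ratio 4).
(1−a)S·A_cross = εσ·A_surf·T⁴  ⇒  T⁴ = (1−a)S/(4σ).
T⁴ = 0.470·2370/(4·5.67×10⁻⁸) = 4.911×10⁹ K⁴.
T = (4.911×10⁹)^(1/4).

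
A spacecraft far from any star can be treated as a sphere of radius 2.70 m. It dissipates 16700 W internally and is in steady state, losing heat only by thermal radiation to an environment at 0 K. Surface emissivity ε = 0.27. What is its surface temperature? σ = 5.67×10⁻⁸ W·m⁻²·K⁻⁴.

Steady state: internal power = radiated power, P = εσA T⁴.
Radiating area A = 4πr² = 91.61 m².
T⁴ = P/(εσA) = 16700/(0.27·5.67×10⁻⁸·91.61) = 1.191×10¹⁰ K⁴.
T = (1.191×10¹⁰)^(1/4).

T ≈ 330 K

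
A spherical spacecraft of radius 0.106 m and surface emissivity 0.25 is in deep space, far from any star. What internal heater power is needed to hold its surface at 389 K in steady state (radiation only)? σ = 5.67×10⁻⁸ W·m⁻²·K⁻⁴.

P = εσ·4πr²·T⁴.
4πr² = 0.1412 m²; T⁴ = 2.290×10¹⁰ K⁴.
P = 0.25·5.67×10⁻⁸·0.1412·2.290×10¹⁰.

P ≈ 45.8 W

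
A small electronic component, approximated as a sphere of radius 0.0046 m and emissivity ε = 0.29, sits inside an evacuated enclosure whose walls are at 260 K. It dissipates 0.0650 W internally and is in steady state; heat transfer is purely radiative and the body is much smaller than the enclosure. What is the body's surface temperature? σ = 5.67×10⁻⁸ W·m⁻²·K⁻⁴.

For a small grey body in a large enclosure, net radiated power = εσA(T⁴ − T_w⁴).
Steady state: P = εσA(T⁴ − T_w⁴) with A = 4πr² = 2.659×10⁻⁴ m².
T⁴ = P/(εσA) + T_w⁴ = 0.0650/(0.29·5.67×10⁻⁸·2.659×10⁻⁴) + (260)⁴
    = 1.487×10¹⁰ + 4.570×10⁹ = 1.944×10¹⁰ K⁴.

T ≈ 373 K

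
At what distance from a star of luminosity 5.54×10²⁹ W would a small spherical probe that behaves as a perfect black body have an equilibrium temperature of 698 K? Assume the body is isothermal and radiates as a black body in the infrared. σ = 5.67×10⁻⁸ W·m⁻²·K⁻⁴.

For an isothermal black-emitting sphere, (1−a)S·πr² = σ·4πr²·T⁴ ⇒ S = 4σT⁴/(1−a).
S = 4·5.67×10⁻⁸·(698)⁴/1.00 = 53840 W/m².
Flux falls as S = L/(4πd²), so d = √(L/(4πS)) = √(5.54×10²⁹/(4π·53840)).

d ≈ 9.05×10¹¹ m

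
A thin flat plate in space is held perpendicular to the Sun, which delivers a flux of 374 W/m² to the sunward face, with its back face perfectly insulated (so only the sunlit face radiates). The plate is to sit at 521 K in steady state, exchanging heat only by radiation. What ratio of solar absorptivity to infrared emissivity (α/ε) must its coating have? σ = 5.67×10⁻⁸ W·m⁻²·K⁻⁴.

α/ε ≈ 11.2

Balance: αS·A = εσ·1A·T⁴ ⇒ α/ε = σT⁴/S.
α/ε = 5.67×10⁻⁸·(521)⁴/374 = 5.67×10⁻⁸·7.368×10¹⁰/374.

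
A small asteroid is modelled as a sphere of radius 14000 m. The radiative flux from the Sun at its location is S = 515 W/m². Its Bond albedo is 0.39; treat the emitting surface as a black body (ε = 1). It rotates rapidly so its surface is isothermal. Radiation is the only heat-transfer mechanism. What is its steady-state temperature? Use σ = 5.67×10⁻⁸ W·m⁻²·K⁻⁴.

At equilibrium, absorbed power = emitted power.
Absorbing cross-section = πr² = 6.158×10⁸ m²; emitting surface = 4πr² = 2.463×10⁹ m² (ratio 4).
(1−a)S·A_cross = εσ·A_surf·T⁴  ⇒  T⁴ = (1−a)S/(4σ).
T⁴ = 0.610·515/(4·5.67×10⁻⁸) = 1.385×10⁹ K⁴.
T = (1.385×10⁹)^(1/4).

T ≈ 193 K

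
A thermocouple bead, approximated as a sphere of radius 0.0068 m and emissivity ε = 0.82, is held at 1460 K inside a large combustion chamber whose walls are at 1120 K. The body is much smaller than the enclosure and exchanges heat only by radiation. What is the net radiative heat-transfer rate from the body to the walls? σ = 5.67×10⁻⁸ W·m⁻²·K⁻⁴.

P_net ≈ 80.2 W

For a small grey body in a large enclosure: P_net = εσA(T_body⁴ − T_wall⁴).
A = 4πr² = 5.811×10⁻⁴ m²; T_body⁴ − T_wall⁴ = 4.544×10¹² − 1.574×10¹² = 2.970×10¹² K⁴.
|P_net| = 0.82·5.67×10⁻⁸·5.811×10⁻⁴·2.970×10¹².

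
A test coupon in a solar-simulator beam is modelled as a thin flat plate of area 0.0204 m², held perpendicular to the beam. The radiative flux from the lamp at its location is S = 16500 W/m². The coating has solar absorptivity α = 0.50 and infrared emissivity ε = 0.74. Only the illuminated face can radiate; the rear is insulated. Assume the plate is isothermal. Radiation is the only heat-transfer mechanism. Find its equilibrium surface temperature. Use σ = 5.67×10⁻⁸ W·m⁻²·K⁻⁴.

T ≈ 666 K

At equilibrium, absorbed power = emitted power.
Absorbing cross-section = A = 0.02040 m²; emitting surface = A = 0.02040 m² (ratio 1).
αS·A_cross = εσ·A_surf·T⁴  ⇒  T⁴ = αS/(ε·1σ).
T⁴ = 0.500·16500/(0.74·1·5.67×10⁻⁸) = 1.966×10¹¹ K⁴.
T = (1.966×10¹¹)^(1/4).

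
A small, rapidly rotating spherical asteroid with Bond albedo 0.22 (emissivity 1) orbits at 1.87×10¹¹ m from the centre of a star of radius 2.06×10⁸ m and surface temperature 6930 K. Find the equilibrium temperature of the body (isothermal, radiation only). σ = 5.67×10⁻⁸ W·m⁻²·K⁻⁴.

The star's surface emits σT_*⁴; at distance d the flux is S = σT_*⁴(R_*/d)².
S = 5.67×10⁻⁸·(6930)⁴·(2.06×10⁸/1.87×10¹¹)² = 158.7 W/m².
For an isothermal sphere T⁴ = (1−a)S/(4σ) = 5.458×10⁸ K⁴.

T ≈ 153 K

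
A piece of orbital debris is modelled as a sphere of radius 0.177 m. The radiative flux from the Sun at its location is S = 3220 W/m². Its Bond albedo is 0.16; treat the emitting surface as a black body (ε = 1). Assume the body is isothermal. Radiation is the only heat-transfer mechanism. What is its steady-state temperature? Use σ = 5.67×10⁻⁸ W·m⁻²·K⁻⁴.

T ≈ 330 K

At equilibrium, absorbed power = emitted power.
Absorbing cross-section = πr² = 0.09842 m²; emitting surface = 4πr² = 0.3937 m² (ratio 4).
(1−a)S·A_cross = εσ·A_surf·T⁴  ⇒  T⁴ = (1−a)S/(4σ).
T⁴ = 0.840·3220/(4·5.67×10⁻⁸) = 1.193×10¹⁰ K⁴.
T = (1.193×10¹⁰)^(1/4).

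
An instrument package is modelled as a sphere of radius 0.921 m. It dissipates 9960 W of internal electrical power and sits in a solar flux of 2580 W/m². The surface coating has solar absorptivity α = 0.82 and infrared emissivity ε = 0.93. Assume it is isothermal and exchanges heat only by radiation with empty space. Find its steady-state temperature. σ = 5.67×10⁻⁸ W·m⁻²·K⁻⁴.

At steady state, absorbed solar power + internal power = radiated power.
Absorbed: α·S·A_cross = 0.82·2580·2.665 = 5638 W (cross-section πr²).
Total input = 5638 + 9960 = 15600 W.
Radiated: εσ·A_surf·T⁴ with A_surf = 4πr² = 10.66 m².
T⁴ = 15600/(0.93·5.67×10⁻⁸·10.66) = 2.775×10¹⁰ K⁴.

T ≈ 408 K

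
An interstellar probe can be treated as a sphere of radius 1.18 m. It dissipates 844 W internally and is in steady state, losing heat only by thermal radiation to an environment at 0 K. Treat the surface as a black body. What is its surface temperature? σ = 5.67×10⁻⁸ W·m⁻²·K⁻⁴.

T ≈ 171 K

Steady state: internal power = radiated power, P = εσA T⁴.
Radiating area A = 4πr² = 17.50 m².
T⁴ = P/(εσA) = 844/(1.0·5.67×10⁻⁸·17.50) = 8.507×10⁸ K⁴.
T = (8.507×10⁸)^(1/4).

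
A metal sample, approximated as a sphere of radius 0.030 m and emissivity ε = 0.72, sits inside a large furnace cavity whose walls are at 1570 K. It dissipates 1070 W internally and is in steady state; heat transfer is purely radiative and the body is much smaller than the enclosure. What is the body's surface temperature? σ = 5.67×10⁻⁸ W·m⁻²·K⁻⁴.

For a small grey body in a large enclosure, net radiated power = εσA(T⁴ − T_w⁴).
Steady state: P = εσA(T⁴ − T_w⁴) with A = 4πr² = 0.01131 m².
T⁴ = P/(εσA) + T_w⁴ = 1070/(0.72·5.67×10⁻⁸·0.01131) + (1570)⁴
    = 2.317×10¹² + 6.076×10¹² = 8.393×10¹² K⁴.

T ≈ 1700 K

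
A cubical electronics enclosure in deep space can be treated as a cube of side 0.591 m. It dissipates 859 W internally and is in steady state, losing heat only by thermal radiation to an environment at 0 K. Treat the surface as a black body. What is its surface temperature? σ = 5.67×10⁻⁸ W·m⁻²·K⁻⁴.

T ≈ 292 K

Steady state: internal power = radiated power, P = εσA T⁴.
Radiating area A = 6L² = 2.096 m².
T⁴ = P/(εσA) = 859/(1.0·5.67×10⁻⁸·2.096) = 7.229×10⁹ K⁴.
T = (7.229×10⁹)^(1/4).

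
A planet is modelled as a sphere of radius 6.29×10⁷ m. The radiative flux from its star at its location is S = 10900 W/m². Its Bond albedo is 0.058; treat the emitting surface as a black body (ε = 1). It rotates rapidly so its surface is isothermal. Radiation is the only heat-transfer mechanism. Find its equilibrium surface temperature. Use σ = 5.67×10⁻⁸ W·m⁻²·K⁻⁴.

T ≈ 461 K

At equilibrium, absorbed power = emitted power.
Absorbing cross-section = πr² = 1.243×10¹⁶ m²; emitting surface = 4πr² = 4.972×10¹⁶ m² (ratio 4).
(1−a)S·A_cross = εσ·A_surf·T⁴  ⇒  T⁴ = (1−a)S/(4σ).
T⁴ = 0.942·10900/(4·5.67×10⁻⁸) = 4.527×10¹⁰ K⁴.
T = (4.527×10¹⁰)^(1/4).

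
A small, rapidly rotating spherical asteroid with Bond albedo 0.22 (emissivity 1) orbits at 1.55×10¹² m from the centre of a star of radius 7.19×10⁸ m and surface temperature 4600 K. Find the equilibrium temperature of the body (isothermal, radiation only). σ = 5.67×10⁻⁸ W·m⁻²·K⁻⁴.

T ≈ 65.8 K

The star's surface emits σT_*⁴; at distance d the flux is S = σT_*⁴(R_*/d)².
S = 5.67×10⁻⁸·(4600)⁴·(7.19×10⁸/1.55×10¹²)² = 5.463 W/m².
For an isothermal sphere T⁴ = (1−a)S/(4σ) = 1.879×10⁷ K⁴.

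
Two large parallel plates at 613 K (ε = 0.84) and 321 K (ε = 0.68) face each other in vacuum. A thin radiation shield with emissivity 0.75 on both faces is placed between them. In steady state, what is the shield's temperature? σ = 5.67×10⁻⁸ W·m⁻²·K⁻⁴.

T_s ≈ 534 K

In steady state the net flux on the hot side equals that on the cold side.
σ(T₁⁴−T_s⁴)/D₁ = σ(T_s⁴−T₂⁴)/D₂, with D₁ = 1/ε₁+1/ε_s−1 = 1.524, D₂ = 1/ε_s+1/ε₂−1 = 1.804.
Solve for T_s⁴: T_s⁴ = (D₂·T₁⁴ + D₁·T₂⁴)/(D₁+D₂) = 8.141×10¹⁰ K⁴.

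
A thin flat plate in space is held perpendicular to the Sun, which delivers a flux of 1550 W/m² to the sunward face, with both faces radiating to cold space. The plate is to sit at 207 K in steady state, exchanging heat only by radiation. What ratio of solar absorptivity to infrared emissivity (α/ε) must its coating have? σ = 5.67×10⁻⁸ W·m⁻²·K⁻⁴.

α/ε ≈ 0.134

Balance: αS·A = εσ·2A·T⁴ ⇒ α/ε = 2σT⁴/S.
α/ε = 2·5.67×10⁻⁸·(207)⁴/1550 = 2·5.67×10⁻⁸·1.836×10⁹/1550.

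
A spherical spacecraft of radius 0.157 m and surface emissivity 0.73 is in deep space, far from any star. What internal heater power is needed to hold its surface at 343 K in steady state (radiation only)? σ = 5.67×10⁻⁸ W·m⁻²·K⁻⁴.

P ≈ 177 W

P = εσ·4πr²·T⁴.
4πr² = 0.3097 m²; T⁴ = 1.384×10¹⁰ K⁴.
P = 0.73·5.67×10⁻⁸·0.3097·1.384×10¹⁰.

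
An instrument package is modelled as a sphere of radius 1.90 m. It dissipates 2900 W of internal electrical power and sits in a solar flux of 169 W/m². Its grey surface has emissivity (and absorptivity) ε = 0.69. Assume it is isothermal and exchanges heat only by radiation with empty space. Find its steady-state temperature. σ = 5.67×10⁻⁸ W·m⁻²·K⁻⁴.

At steady state, absorbed solar power + internal power = radiated power.
Absorbed: α·S·A_cross = 0.69·169·11.34 = 1322 W (cross-section πr²).
Total input = 1322 + 2900 = 4222 W.
Radiated: εσ·A_surf·T⁴ with A_surf = 4πr² = 45.36 m².
T⁴ = 4222/(0.69·5.67×10⁻⁸·45.36) = 2.379×10⁹ K⁴.

T ≈ 221 K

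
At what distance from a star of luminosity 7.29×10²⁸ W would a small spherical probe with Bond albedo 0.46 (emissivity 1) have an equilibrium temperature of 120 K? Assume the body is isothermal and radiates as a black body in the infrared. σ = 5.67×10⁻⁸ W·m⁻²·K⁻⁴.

For an isothermal black-emitting sphere, (1−a)S·πr² = σ·4πr²·T⁴ ⇒ S = 4σT⁴/(1−a).
S = 4·5.67×10⁻⁸·(120)⁴/0.540 = 87.09 W/m².
Flux falls as S = L/(4πd²), so d = √(L/(4πS)) = √(7.29×10²⁸/(4π·87.09)).

d ≈ 8.16×10¹² m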